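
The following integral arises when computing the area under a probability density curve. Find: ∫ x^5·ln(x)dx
By parts: u=ln(x), dv=x^5 dx
du=1/x dx, v=x^6/6
=x^6·ln(x)/6 - ∫ x^5/6 dx
=x^6·ln(x)/6 - x^6/36+C

Answer: x^6(ln(x)/6-1/36)+C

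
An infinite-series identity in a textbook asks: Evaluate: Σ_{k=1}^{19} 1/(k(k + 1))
Partial fractions: 1/(k(k+1))=1/k - 1/(k+1)
Telescoping sum: 1(1-1/20)=1·19/20

Answer: 19/20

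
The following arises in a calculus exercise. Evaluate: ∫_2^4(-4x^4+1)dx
Step 1: Find antiderivative F(x) = (-4/5)x^5+x
Step 2: F(4) - F(2) = -4076/5 - (-118/5) = -3958/5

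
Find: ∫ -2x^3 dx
Using power rule: ∫ -2x^3 dx = -2/4 x^4 + C = (-1/2)x^4 + C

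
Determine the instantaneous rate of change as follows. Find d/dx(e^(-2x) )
Chain rule: d/dx[e^u]=e^u · u' where u=-2x
u'=-2

Answer: -2·e^(-2x)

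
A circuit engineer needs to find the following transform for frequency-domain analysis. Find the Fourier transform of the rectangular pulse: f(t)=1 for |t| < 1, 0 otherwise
F(omega)=integral from -1 to 1 of e^(-j * omega * t) dt
=2 * sin(1 * omega)/omega=2 * sinc(1 * omega/pi)

Answer: 2 * sin(1 * omega)/omega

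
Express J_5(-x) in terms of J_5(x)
For integer n: J_n(-x)=(-1)^n J_n(x)
With n=5: J_5(-x)=(-1)^5 J_5(x)=-J_5(x)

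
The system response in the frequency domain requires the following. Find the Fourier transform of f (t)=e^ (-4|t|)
Using the standard pair: F{e^(-a|t|)} = 2a/(a^2 + omega^2)
With a = 4: F(omega) = 8/(16 + omega^2)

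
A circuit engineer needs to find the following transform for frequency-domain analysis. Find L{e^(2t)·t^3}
First shifting: L{e^(at)f(t)}=F(s-a)
L{t^3}=6/s^4
Shift s → s-2: 6/(s-2)^4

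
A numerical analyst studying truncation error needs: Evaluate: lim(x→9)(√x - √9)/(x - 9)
Multiply by conjugate (√x + √9)/(√x + √9):
= (x - 9)/((x - 9)(√x + √9)) = 1/(√x + √9)
As x → 9: 1/(2√9)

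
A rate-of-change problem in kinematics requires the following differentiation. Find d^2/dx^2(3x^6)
Apply power rule 2 times:
d^1: 18x^5
d^2: 90x^4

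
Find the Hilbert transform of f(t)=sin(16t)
The Hilbert transform shifts each frequency component by -pi/2.
H{sin(wt)}=-cos(wt)
With w=16: H{sin(16t)}=-cos(16t)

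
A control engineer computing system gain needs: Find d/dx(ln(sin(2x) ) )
Chain rule: d/dx[ln(u)] = u'/u where u = sin(2x)
u' = 2cos(2x)

Answer: (2cos(2x))/(sin(2x))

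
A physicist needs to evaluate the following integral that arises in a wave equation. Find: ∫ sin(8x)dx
Using substitution u=8x: ∫ sin(u) du/8=-cos(u)/8 + C

Answer: (-1/8)cos(8x) + C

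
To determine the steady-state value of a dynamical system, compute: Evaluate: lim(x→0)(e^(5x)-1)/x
L'Hôpital (0/0): lim 5e^(5x)/1=5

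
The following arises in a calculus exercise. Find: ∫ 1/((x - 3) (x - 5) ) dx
Partial fractions: 1/((x-3)(x-5))=A/(x-3)+B/(x-5)
A=-1/2, B=1/2
∫ [-1/2· 1/(x-3)+1/2· 1/(x-5)] dx
=(1/2)[ln|x-5| - ln|x-3|]+C

Answer: (1/2)·ln|(x-5)/(x-3)|+C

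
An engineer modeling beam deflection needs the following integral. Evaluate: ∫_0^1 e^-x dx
Antiderivative: -e^-x
Evaluate: -(e^-1-1)

Answer: (e^-1-1)/(-1)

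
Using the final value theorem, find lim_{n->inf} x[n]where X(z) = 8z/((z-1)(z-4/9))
Final value theorem: lim x[n]=lim_{z->1} (z-1)*X(z)
(z-1)*X(z)=8z/(z-4/9)
As z->1: 8/(1-4/9)=8/(5/9)=72/5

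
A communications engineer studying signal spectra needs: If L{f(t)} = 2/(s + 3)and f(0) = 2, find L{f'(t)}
L{f'(t)}=s·F(s) - f(0)=2s/(s + 3) - 2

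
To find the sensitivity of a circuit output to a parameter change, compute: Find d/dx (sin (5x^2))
Chain rule: d/dx[sin(u)] = cos(u)·u' where u = 5x^2
u' = 10x

Answer: 10x·cos(5x^2)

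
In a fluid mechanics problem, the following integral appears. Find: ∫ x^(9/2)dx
Power rule: ∫ x^(9/2) dx=x^(11/2)/(11/2) + C

Answer: (2/11)·x^(11/2) + C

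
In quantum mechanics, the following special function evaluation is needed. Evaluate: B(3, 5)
B(x,y)=Γ(x)Γ(y)/Γ(x+y)=(x-1)!(y-1)!/(x+y-1)!
B(3,5)=2!·4!/7!=1/105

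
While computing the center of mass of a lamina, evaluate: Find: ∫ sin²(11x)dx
Using identity sin²(u) = (1 - cos(2u))/2:
∫ (1 - cos(22x))/2 dx = x/2 - sin(22x)/44 + C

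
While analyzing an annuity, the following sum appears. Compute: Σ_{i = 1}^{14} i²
Using formula: Σ i^2 = n(n+1)(2n+1)/6 = 14·15·29/6 = 1015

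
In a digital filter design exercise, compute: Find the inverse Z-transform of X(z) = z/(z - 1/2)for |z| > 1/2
Standard pair: z/(z-a) <-> a^n*u[n] for causal signals
With a = 1/2: x[n] = (1/2)^n*u[n]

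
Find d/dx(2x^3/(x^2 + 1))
Quotient rule: (f/g)'=(f'g - fg')/g²
f=2x^3, f'=6x^2
g=x^2+1, g'=2x

Answer: (6x^2·(x^2+1)-4x^4)/(x^2+1)²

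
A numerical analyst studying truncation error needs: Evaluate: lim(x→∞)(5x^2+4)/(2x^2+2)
Divide numerator and denominator by x^2:
lim (5 + 4/x^2)/(2 + 2/x^2)=5/2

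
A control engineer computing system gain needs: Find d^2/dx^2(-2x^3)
Apply power rule 2 times:
d^1: -6x^2
d^2: -12x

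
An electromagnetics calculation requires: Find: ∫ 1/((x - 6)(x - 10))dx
Partial fractions: 1/((x-6)(x-10)) = A/(x-6) + B/(x-10)
A = -1/4, B = 1/4
∫ [-1/4· 1/(x-6) + 1/4· 1/(x-10)] dx
= (1/4)[ln|x-10| - ln|x-6|] + C

Answer: (1/4)·ln|(x-10)/(x-6)| + C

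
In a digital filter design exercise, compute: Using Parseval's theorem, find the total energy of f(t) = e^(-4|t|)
Parseval's theorem: E = integral |f(t)|^2 dt = (1/2pi) integral |F(omega)|^2 domega
E = integral_{-inf}^{inf} e^(-8|t|) dt = 2*integral_0^inf e^(-8t) dt = 2/(2*4) = 1/4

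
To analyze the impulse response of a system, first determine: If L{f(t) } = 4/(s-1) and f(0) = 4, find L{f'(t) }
L{f'(t)}=s·F(s) - f(0)=4s/(s-1) - 4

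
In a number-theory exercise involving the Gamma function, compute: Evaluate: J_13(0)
J_n(0)=0 for all n > 0 (Bessel function of first kind)
J_13(0)=0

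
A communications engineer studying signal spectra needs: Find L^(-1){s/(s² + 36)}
L^(-1){s/(s²+w²)}=cos(wt)
Here w=6

Answer: cos(6t)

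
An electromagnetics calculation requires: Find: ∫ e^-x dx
Since d/dx[e^-x]=- e^-x, we get -1e^-x + C

Answer: -e^-x + C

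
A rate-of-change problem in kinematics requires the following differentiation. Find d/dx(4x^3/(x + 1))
Quotient rule: (f/g)' = (f'g - fg')/g²
f = 4x^3, f' = 12x^2
g = x + 1, g' = 1

Answer: (12x^2·(x + 1) - 4x^3)/(x + 1)²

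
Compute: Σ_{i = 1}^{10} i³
Using formula: Σ i^3 = [n(n + 1)/2]² = [10·11/2]² = 3025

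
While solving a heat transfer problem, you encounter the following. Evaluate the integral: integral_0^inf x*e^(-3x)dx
This is a Gamma integral. Substitute u=3x (du=3 dx):
integral_0^inf x * e^(-3x) dx=(1/3^2) integral_0^inf u^1 * e^(-u) du
=Gamma(2)/3^2=1!/3^2=1/9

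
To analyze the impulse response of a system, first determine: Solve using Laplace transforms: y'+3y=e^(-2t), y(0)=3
Take L: sY - 3+3Y = 1/(s+2)
Y(s+3) = 1/(s+2)+3
Y = 1/((s+2)(s+3))+3/(s+3)
Partial fractions: 1/((s+2)(s+3)) = 1/(s+2)-1/(s+3)
So Y = 1/(s+2)+2/(s+3)
Inverse Laplace transform (L^(-1){1/(s+2)} = e^(-2t), L^(-1){1/(s+3)} = e^(-3t)):

Answer: y(t) = 1·e^(-2t)+2·e^(-3t)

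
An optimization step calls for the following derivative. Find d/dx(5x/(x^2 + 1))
Quotient rule: (f/g)' = (f'g - fg')/g²
f = 5x, f' = 5
g = x^2 + 1, g' = 2x

Answer: (5·(x^2 + 1) - 10x^2)/(x^2 + 1)²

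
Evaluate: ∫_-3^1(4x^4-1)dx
Step 1: Find antiderivative F(x)=(4/5)x^5 - x
Step 2: F(1) - F(-3)=-1/5 - (-957/5)=956/5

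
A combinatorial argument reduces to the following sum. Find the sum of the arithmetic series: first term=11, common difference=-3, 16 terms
Last term: a_n=11+(16-1)·-3=-34
Sum=n(a_1+a_n)/2=16(11+(-34))/2=-184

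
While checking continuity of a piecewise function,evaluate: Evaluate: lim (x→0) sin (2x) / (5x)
L'Hôpital (0/0): lim 2cos(2x)/5=2/5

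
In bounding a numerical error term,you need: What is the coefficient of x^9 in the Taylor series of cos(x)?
cos(x) has only even powers. Coefficient of x^9=0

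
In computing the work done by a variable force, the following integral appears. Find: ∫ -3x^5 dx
Using power rule: ∫ -3x^5 dx=-3/6 x^6 + C=(-1/2)x^6 + C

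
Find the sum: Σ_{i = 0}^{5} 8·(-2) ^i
Geometric series: S = a(1 - r^n)/(1 - r)
a = 8, r = -2, n = 6
S = 8(1-64)/3 = -168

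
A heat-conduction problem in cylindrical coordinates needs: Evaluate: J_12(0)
J_n(0)=0 for all n > 0 (Bessel function of first kind)
J_12(0)=0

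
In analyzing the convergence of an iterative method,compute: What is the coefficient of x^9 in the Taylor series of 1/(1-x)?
1/(1-x)=Σ x^n for |x|<1
All coefficients are 1

Answer: 1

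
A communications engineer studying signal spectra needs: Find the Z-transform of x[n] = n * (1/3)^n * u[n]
Using the property Z{n*a^n*u[n]} = az/(z-a)^2
With a = 1/3: X(z) = (1/3)z/(z - 1/3)^2, |z| > 1/3

Answer: (1/3)z/(z - 1/3)^2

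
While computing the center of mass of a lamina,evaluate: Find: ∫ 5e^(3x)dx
Since d/dx[e^(3x)] = 3e^(3x), we get 5/3 e^(3x) + C

Answer: (5/3)e^(3x) + C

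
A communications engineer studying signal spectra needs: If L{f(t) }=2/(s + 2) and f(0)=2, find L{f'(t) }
L{f'(t)} = s·F(s) - f(0) = 2s/(s + 2) - 2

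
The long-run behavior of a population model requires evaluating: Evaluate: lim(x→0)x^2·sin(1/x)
Squeeze theorem: -|x^2| ≤ x^2·sin(1/x) ≤ |x^2|
Since x^2 → 0 as x → 0, by squeeze theorem the limit is 0

Answer: 0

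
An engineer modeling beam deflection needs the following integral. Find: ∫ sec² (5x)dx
Since d/dx[tan(5x)]=5sec²(5x), integral=tan(5x)/5 + C

Answer: (1/5)tan(5x) + C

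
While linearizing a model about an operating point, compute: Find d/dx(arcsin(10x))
d/dx[arcsin(u)]=u'/√(1-u²), u=10x, u'=10

Answer: 10/√(1 - 100x²)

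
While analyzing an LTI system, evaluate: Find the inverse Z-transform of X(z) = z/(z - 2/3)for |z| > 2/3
Standard pair: z/(z-a) <-> a^n * u[n] for causal signals
With a = 2/3: x[n] = (2/3)^n * u[n]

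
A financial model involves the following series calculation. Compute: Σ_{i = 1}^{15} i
Using formula: Σ i^1 = n(n + 1)/2 = 15·16/2 = 120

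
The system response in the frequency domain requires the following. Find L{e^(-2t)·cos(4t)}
First shifting: L{e^(at)f(t)}=F(s-a)
L{cos(4t)}=s/(s² + 16)
Shift: (s + 2)/((s + 2)² + 16)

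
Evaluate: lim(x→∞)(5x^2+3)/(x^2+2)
Divide numerator and denominator by x^2:
lim (5 + 3/x^2)/(1 + 2/x^2)=5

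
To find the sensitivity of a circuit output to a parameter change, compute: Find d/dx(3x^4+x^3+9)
Power rule: d/dx(ax^n)=n·a·x^(n-1)
Term by term: 12·x^3 + 3·x^2

Answer: 12x^3 + 3x^2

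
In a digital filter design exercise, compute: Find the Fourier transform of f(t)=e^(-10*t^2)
The Fourier transform of a Gaussian e^(-a * t^2) is sqrt(pi/a) * e^(-omega^2/(4a)).
With a = 10: F(omega) = sqrt(pi/10) * e^(-omega^2/40)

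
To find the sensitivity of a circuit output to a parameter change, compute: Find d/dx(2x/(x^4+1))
Quotient rule: (f/g)'=(f'g - fg')/g²
f=2x, f'=2
g=x^4 + 1, g'=4x^3

Answer: (2·(x^4 + 1) - 8x^4)/(x^4 + 1)²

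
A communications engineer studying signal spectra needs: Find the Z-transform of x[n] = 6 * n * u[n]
Z{n*u[n]}=z/(z-1)^2
By linearity: Z{6*n*u[n]}=6z/(z-1)^2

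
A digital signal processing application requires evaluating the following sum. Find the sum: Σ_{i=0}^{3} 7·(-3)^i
Geometric series: S=a(1 - r^n)/(1 - r)
a=7, r=-3, n=4
S=7(1 - 81)/4=-140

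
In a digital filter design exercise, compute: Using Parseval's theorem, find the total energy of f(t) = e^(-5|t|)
Parseval's theorem: E = integral |f(t)|^2 dt = (1/2pi) integral |F(omega)|^2 domega
E = integral_{-inf}^{inf} e^(-10|t|) dt = 2*integral_0^inf e^(-10t) dt = 2/(2*5) = 1/5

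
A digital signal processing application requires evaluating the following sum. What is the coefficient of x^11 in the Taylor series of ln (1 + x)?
ln(1 + x)=Σ (-1)^(n + 1) x^n/n
Coefficient of x^11=(-1)^12/11=1/11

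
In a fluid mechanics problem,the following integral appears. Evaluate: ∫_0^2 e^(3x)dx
Antiderivative: (1/3)e^(3x)
Evaluate: (1/3)(e^6 - 1)

Answer: (e^6 - 1)/3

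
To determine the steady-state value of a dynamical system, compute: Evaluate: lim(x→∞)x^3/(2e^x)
Apply L'Hôpital 3 times (∞/∞ each time):
Eventually get 3!/(2e^x) → 0

Answer: 0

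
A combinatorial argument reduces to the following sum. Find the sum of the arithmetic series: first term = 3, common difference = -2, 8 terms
Last term: a_n = 3+(8-1)·-2 = -11
Sum = n(a_1+a_n)/2 = 8(3+(-11))/2 = -32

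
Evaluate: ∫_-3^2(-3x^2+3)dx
Step 1: Find antiderivative F(x)=-x^3 + 3x
Step 2: F(2) - F(-3)=-2 - (18)=-20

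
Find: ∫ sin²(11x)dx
Using identity sin²(u) = (1 - cos(2u))/2:
∫ (1 - cos(22x))/2 dx = x/2 - sin(22x)/44 + C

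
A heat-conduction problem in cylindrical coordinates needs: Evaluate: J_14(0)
J_n(0)=0 for all n > 0 (Bessel function of first kind)
J_14(0)=0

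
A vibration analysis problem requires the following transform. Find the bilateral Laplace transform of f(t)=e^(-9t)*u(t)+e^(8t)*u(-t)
For e^(-9t)*u(t): L=1/(s+9), Re(s) > -9
For e^(8t)*u(-t): L=-1/(s-8), Re(s) < 8
Combined: F(s)=1/(s+9)-1/(s-8), -9 < Re(s) < 8

Answer: 1/(s+9)-1/(s-8), ROC: -9 < Re(s) < 8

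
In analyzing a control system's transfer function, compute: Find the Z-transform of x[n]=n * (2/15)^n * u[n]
Using the property Z{n * a^n * u[n]} = az/(z-a)^2
With a = 2/15: X(z) = (2/15)z/(z - 2/15)^2, |z| > 2/15

Answer: (2/15)z/(z - 2/15)^2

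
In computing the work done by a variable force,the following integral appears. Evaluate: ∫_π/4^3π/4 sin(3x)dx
Antiderivative: -cos(3x)/3
Evaluate at bounds: [-cos(3·3π/4)/3] - [-cos(3·π/4)/3]
= (-(√2/2) + (-√2/2))/3 = -√2/3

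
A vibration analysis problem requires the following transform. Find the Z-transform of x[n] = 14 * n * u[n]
Z{n * u[n]}=z/(z-1)^2
By linearity: Z{14 * n * u[n]}=14z/(z-1)^2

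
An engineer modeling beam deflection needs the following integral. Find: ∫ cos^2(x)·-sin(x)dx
Let u = cos(x), du = -sin(x) dx
∫ u^2 du = u^3/3 + C

Answer: cos^3(x)/3 + C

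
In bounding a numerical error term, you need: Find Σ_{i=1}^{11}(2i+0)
=2·Σ i+0·11=2·66+0=132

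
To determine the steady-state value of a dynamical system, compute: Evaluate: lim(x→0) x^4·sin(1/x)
Squeeze theorem: -|x^4| ≤ x^4·sin(1/x) ≤ |x^4|
Since x^4 → 0 as x → 0, by squeeze theorem the limit is 0

Answer: 0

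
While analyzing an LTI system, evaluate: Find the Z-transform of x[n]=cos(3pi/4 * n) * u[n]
Z{cos(w0 * n) * u[n]} = z(z - cos(w0))/(z^2 - 2z * cos(w0) + 1)
With w0 = 3pi/4: X(z) = z(z - cos(3pi/4))/(z^2 - 2z * cos(3pi/4) + 1)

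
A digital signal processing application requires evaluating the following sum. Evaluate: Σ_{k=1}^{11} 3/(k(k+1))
Partial fractions: 3/(k(k+1))=3/k - 3/(k+1)
Telescoping sum: 3(1-1/12)=3·11/12

Answer: 11/4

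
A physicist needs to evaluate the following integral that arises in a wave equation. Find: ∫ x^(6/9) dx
Power rule: ∫ x^(2/3) dx = x^(5/3)/(5/3) + C

Answer: (3/5)·x^(5/3) + C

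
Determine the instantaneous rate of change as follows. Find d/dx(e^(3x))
Chain rule: d/dx[e^u]=e^u · u' where u=3x
u'=3

Answer: 3·e^(3x)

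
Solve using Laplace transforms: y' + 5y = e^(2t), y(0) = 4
Take L: sY - 4+5Y = 1/(s-2)
Y(s+5) = 1/(s-2)+4
Y = 1/((s-2)(s+5))+4/(s+5)
Partial fractions: 1/((s-2)(s+5)) = (1/7)/(s-2) - (1/7)/(s+5)
So Y = (1/7)/(s-2)+(27/7)/(s+5)
Inverse Laplace transform (L^(-1){1/(s-2)} = e^(2t), L^(-1){1/(s+5)} = e^(-5t)):

Answer: y(t) = (1/7)·e^(2t)+(27/7)·e^(-5t)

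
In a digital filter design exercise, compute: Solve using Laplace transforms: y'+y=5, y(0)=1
Take L of both sides: sY(s)-1+Y(s) = 5/s
Y(s)(s+1) = 5/s+1
Y(s) = 5/(s(s+1))+1/(s+1)
Partial fractions: 5/(s(s+1)) = 5/s - 5/(s+1)
So Y(s) = 5/s - 4/(s+1)
Inverse transform (L^(-1){1/s} = 1, L^(-1){1/(s+1)} = e^(-t)):

Answer: y(t) = 5-4·e^(-t)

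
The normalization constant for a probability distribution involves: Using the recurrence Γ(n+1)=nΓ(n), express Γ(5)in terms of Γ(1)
Γ(5) = 4Γ(4) = 4·3Γ(3) = ... = 4!·Γ(1) = 24·Γ(1)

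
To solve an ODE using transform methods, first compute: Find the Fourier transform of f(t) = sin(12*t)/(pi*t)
sin(W * t)/(pi * t) = (W/pi) * sinc(W * t/pi) is the impulse response of the ideal low-pass filter with cutoff W (here W = 12).
Its Fourier transform is a rectangular function:
F(omega) = 1 for |omega| < 12, 0 otherwise

Answer: rect(omega/24) [i.e., 1 for |omega| < 12, 0 otherwise]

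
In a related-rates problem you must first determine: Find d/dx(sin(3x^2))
Chain rule: d/dx[sin(u)]=cos(u)·u' where u=3x^2
u'=6x

Answer: 6x·cos(3x^2)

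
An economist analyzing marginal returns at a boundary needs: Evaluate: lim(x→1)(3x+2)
Polynomial is continuous, so substitute x=1:
3·1+2=5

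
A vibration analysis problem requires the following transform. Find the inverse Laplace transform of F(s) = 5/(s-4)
L^(-1){5/(s-a)}=c·e^(at)
Here a=4, c=5

Answer: 5e^(4t)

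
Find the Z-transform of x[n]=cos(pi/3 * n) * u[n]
Z{cos(w0*n)*u[n]} = z(z - cos(w0))/(z^2-2z*cos(w0)+1)
With w0 = pi/3: X(z) = z(z - cos(pi/3))/(z^2-2z*cos(pi/3)+1)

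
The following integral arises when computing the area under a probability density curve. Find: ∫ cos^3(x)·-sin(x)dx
Let u=cos(x), du=-sin(x) dx
∫ u^3 du=u^4/4 + C

Answer: cos^4(x)/4 + C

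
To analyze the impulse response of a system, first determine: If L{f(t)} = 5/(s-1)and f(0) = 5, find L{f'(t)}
L{f'(t)} = s·F(s) - f(0) = 5s/(s-1)-5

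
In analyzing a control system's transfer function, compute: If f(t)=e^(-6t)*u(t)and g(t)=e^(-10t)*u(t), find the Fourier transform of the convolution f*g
By the convolution theorem: F{f*g}=F(omega)*G(omega)
F(omega)=1/(6+j*omega), G(omega)=1/(10+j*omega)
F{f*g}=1/((6+j*omega)(10+j*omega))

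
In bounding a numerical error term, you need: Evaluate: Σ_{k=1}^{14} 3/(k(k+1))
Partial fractions: 3/(k(k+1)) = 3/k - 3/(k+1)
Telescoping sum: 3(1-1/15) = 3·14/15

Answer: 14/5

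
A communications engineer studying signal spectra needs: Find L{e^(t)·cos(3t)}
First shifting: L{e^(at)f(t)}=F(s-a)
L{cos(3t)}=s/(s²+9)
Shift: (s-1)/((s-1)²+9)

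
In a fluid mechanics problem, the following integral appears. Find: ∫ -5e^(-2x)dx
Since d/dx[e^(-2x)] = -2e^(-2x), we get 5/2 e^(-2x)+C

Answer: (5/2)e^(-2x)+C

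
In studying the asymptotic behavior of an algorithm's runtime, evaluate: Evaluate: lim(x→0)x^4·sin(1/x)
Squeeze theorem: -|x^4| ≤ x^4·sin(1/x) ≤ |x^4|
Since x^4 → 0 as x → 0, by squeeze theorem the limit is 0

Answer: 0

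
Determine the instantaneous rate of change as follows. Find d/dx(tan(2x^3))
Chain rule: d/dx[tan(u)] = sec²(u)·u' where u = 2x^3
u' = 6x^2

Answer: 6x^2·sec²(2x^3)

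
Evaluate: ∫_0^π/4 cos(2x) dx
Antiderivative: sin(2x)/2
Evaluate at bounds: [sin(2·π/4)/2] - [sin(2·0)/2]
=((1) - (0))/2=1/2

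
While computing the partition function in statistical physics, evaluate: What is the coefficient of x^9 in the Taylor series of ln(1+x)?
ln(1 + x) = Σ (-1)^(n + 1) x^n/n
Coefficient of x^9 = (-1)^10/9 = 1/9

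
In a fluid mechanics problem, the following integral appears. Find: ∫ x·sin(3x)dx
By parts: u = x, dv = sin(3x) dx
du = dx, v = -cos(3x)/3
= -x·cos(3x)/3 + sin(3x)/3² + C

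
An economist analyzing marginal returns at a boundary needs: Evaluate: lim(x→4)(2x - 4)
Polynomial is continuous, so substitute x=4:
2·4-4=4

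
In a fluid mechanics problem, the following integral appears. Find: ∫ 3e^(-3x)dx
Since d/dx[e^(-3x)] = -3e^(-3x), we get -1 e^(-3x)+C

Answer: -e^(-3x)+C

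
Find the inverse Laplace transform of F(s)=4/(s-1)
L^(-1){4/(s-a)} = c·e^(at)
Here a = 1, c = 4

Answer: 4e^(t)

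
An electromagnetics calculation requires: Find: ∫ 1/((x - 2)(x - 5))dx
Partial fractions: 1/((x-2)(x-5))=A/(x-2)+B/(x-5)
A=-1/3, B=1/3
∫ [-1/3· 1/(x-2)+1/3· 1/(x-5)] dx
=(1/3)[ln|x-5| - ln|x-2|]+C

Answer: (1/3)·ln|(x-5)/(x-2)|+C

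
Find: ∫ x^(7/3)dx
Power rule: ∫ x^(7/3) dx=x^(10/3)/(10/3) + C

Answer: (3/10)·x^(10/3) + C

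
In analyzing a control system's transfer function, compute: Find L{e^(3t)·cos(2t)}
First shifting: L{e^(at)f(t)} = F(s-a)
L{cos(2t)} = s/(s² + 4)
Shift: (s-3)/((s-3)² + 4)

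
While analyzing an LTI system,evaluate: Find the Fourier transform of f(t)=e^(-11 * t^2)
The Fourier transform of a Gaussian e^(-a*t^2) is sqrt(pi/a)*e^(-omega^2/(4a)).
With a = 11: F(omega) = sqrt(pi/11)*e^(-omega^2/44)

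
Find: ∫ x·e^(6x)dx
Integration by parts: u=x, dv=e^(6x) dx
du=dx, v=e^(6x)/6
=x·e^(6x)/6 - ∫ e^(6x)/6 dx
=x·e^(6x)/6 - e^(6x)/36 + C

Answer: e^(6x)(x/6 - 1/36) + C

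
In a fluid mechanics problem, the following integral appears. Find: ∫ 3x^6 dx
Using power rule: ∫ 3x^6 dx = 3/7 x^7 + C = (3/7)x^7 + C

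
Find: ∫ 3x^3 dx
Using power rule: ∫ 3x^3 dx=3/4 x^4 + C=(3/4)x^4 + C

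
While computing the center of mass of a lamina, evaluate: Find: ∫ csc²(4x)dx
Since d/dx[-cot(4x)] = 4csc²(4x), integral = -cot(4x)/4 + C

Answer: (-1/4)cot(4x) + C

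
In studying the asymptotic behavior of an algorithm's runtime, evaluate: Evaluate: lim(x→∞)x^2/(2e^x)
Apply L'Hôpital 2 times (∞/∞ each time):
Eventually get 2!/(2e^x) → 0

Answer: 0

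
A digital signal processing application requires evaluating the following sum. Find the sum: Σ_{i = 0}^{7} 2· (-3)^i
Geometric series: S = a(1 - r^n)/(1 - r)
a = 2, r = -3, n = 8
S = 2(1 - 6561)/4 = -3280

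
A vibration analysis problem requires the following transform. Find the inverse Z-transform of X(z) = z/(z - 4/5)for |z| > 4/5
Standard pair: z/(z-a) <-> a^n*u[n] for causal signals
With a=4/5: x[n]=(4/5)^n*u[n]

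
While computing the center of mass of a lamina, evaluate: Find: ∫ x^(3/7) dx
Power rule: ∫ x^(3/7) dx = x^(10/7)/(10/7) + C

Answer: (7/10)·x^(10/7) + C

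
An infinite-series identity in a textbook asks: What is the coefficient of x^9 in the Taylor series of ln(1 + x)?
ln(1+x) = Σ (-1)^(n+1) x^n/n
Coefficient of x^9 = (-1)^10/9 = 1/9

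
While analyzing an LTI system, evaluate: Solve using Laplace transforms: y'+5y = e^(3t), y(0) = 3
Take L: sY - 3 + 5Y = 1/(s-3)
Y(s + 5) = 1/(s-3) + 3
Y = 1/((s-3)(s + 5)) + 3/(s + 5)
Partial fractions: 1/((s-3)(s + 5)) = (1/8)/(s-3) - (1/8)/(s + 5)
So Y = (1/8)/(s-3) + (23/8)/(s + 5)
Inverse Laplace transform (L^(-1){1/(s-3)} = e^(3t), L^(-1){1/(s + 5)} = e^(-5t)):

Answer: y(t) = (1/8)·e^(3t) + (23/8)·e^(-5t)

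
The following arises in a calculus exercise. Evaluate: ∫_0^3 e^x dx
Antiderivative: e^x
Evaluate: (e^3-1)

Answer: e^3-1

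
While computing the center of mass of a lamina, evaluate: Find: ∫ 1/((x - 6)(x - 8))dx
Partial fractions: 1/((x-6)(x-8)) = A/(x-6) + B/(x-8)
A = -1/2, B = 1/2
∫ [-1/2· 1/(x-6) + 1/2· 1/(x-8)] dx
= (1/2)[ln|x-8| - ln|x-6|] + C

Answer: (1/2)·ln|(x-8)/(x-6)| + C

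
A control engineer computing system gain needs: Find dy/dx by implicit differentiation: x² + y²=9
Differentiate both sides: 2x+2y·(dy/dx) = 0
Solve: dy/dx = -2x/(2y) = -x/y

Answer: dy/dx = -x/y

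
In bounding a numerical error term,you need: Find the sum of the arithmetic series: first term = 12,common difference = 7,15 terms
Last term: a_n=12 + (15 - 1)·7=110
Sum=n(a_1 + a_n)/2=15(12 + 110)/2=915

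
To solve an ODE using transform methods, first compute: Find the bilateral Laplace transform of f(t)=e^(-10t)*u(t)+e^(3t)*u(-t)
For e^(-10t) * u(t): L = 1/(s + 10), Re(s) > -10
For e^(3t) * u(-t): L = -1/(s-3), Re(s) < 3
Combined: F(s) = 1/(s + 10) - 1/(s-3), -10 < Re(s) < 3

Answer: 1/(s + 10) - 1/(s-3), ROC: -10 < Re(s) < 3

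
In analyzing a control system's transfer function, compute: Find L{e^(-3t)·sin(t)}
First shifting: L{e^(at)f(t)}=F(s-a)
L{sin(t)}=1/(s²+1)
Shift: 1/((s+3)²+1)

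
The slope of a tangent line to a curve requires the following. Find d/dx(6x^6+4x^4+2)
Power rule: d/dx(ax^n)=n·a·x^(n-1)
Term by term: 36·x^5 + 16·x^3

Answer: 36x^5 + 16x^3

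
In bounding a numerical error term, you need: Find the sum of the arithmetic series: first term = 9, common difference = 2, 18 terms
Last term: a_n=9 + (18 - 1)·2=43
Sum=n(a_1 + a_n)/2=18(9 + 43)/2=468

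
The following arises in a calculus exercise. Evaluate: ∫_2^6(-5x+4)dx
Step 1: Find antiderivative F(x) = (-5/2)x^2+4x
Step 2: F(6) - F(2) = -66 - (-2) = -64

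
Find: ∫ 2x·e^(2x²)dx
Let u=2x², du=4x dx
∫ (1/2)e^u du=e^u/2 + C

Answer: e^(2x²)/2 + C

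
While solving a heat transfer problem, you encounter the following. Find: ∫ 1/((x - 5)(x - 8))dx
Partial fractions: 1/((x-5)(x-8))=A/(x-5) + B/(x-8)
A=-1/3, B=1/3
∫ [-1/3· 1/(x-5) + 1/3· 1/(x-8)] dx
=(1/3)[ln|x-8| - ln|x-5|] + C

Answer: (1/3)·ln|(x-8)/(x-5)| + C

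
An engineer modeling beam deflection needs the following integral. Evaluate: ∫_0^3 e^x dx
Antiderivative: e^x
Evaluate: (e^3-1)

Answer: e^3-1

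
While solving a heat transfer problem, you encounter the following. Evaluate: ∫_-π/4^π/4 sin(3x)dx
Antiderivative: -cos(3x)/3
Evaluate at bounds: [-cos(3·π/4)/3] - [-cos(3·-π/4)/3]
=(-(-√2/2)+(-√2/2))/3=0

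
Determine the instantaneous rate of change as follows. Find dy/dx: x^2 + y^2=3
Differentiate: 2x + 2y·(dy/dx) = 0
dy/dx = -2x/(2y)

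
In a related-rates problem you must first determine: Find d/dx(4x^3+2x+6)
Power rule: d/dx(ax^n)=n·a·x^(n-1)
Term by term: 12·x^2 + 2

Answer: 12x^2 + 2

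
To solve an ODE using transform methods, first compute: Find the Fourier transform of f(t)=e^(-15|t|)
Using the standard pair: F{e^(-a|t|)}=2a/(a^2+omega^2)
With a=15: F(omega)=30/(225+omega^2)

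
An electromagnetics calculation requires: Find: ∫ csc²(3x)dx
Since d/dx[-cot(3x)] = 3csc²(3x), integral = -cot(3x)/3 + C

Answer: (-1/3)cot(3x) + C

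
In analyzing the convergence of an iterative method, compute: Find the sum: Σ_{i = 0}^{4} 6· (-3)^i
Geometric series: S=a(1 - r^n)/(1 - r)
a=6, r=-3, n=5
S=6(1+243)/4=366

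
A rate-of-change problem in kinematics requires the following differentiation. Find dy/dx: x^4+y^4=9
Differentiate: 4x^3+4y^3·(dy/dx)=0
dy/dx=-4x^3/(4y^3)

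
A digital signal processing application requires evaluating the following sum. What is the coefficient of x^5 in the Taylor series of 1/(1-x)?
1/(1-x) = Σ x^n for |x|<1
All coefficients are 1

Answer: 1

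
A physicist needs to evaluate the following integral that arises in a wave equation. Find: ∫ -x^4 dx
Using power rule: ∫ -x^4 dx = -1/5 x^5+C = (-1/5)x^5+C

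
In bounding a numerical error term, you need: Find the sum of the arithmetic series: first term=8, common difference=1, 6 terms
Last term: a_n=8+(6-1)·1=13
Sum=n(a_1+a_n)/2=6(8+13)/2=63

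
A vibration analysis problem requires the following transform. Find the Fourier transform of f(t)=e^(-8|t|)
Using the standard pair: F{e^(-a|t|)} = 2a/(a^2 + omega^2)
With a = 8: F(omega) = 16/(64 + omega^2)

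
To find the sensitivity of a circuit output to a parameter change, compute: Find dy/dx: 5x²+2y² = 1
Differentiate: 10x + 4y·(dy/dx) = 0
dy/dx = -10x/(4y) = -(5/2)·(x/y)

Answer: dy/dx = -(5/2)·(x/y)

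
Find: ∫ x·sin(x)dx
By parts: u = x, dv = sin(x) dx
du = dx, v = -cos(x)
= -x·cos(x) + sin(x) + C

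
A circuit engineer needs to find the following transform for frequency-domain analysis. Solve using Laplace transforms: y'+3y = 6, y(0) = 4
Take L of both sides: sY(s) - 4 + 3Y(s) = 6/s
Y(s)(s + 3) = 6/s + 4
Y(s) = 6/(s(s + 3)) + 4/(s + 3)
Partial fractions: 6/(s(s + 3)) = 2/s - 2/(s + 3)
So Y(s) = 2/s + 2/(s + 3)
Inverse transform (L^(-1){1/s} = 1, L^(-1){1/(s + 3)} = e^(-3t)):

Answer: y(t) = 2 + 2·e^(-3t)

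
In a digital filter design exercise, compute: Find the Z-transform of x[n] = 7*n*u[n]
Z{n*u[n]}=z/(z-1)^2
By linearity: Z{7*n*u[n]}=7z/(z-1)^2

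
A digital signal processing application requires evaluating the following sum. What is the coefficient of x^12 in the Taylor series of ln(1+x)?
ln(1+x)=Σ (-1)^(n+1) x^n/n
Coefficient of x^12=(-1)^13/12=-1/12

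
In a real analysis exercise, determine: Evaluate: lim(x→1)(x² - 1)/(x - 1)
Factor: (x² - 1)=(x-1)(x + 1)
Cancel (x-1): lim(x→1) (x + 1)=2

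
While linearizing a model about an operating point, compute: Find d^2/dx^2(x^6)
Apply power rule 2 times:
d^1: 6x^5
d^2: 30x^4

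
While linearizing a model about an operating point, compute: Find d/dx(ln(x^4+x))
Chain rule: d/dx[ln(u)]=u'/u where u=x^4 + x
u'=4x^3 + 1

Answer: (4x^3 + 1)/(x^4 + x)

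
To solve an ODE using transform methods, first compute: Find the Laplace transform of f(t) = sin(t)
L{sin(wt)} = w/(s² + w²)
L{sin(t)} = 1/(s² + 1)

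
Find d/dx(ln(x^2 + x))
Chain rule: d/dx[ln(u)] = u'/u where u = x^2 + x
u' = 2x + 1

Answer: (2x + 1)/(x^2 + x)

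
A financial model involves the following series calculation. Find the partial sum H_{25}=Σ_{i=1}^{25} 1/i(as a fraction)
H_25 = 1 + 1/2 + 1/3 + ... + 1/25
= 34052522467/8923714800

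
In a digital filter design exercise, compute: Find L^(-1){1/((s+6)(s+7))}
Partial fractions: 1/((s+6)(s+7))=A/(s+6)+B/(s+7)
Cover-up: A=1/(s+7)|_{s=-6}=1; B=1/(s+6)|_{s=-7}=-1
L^(-1)=e^(-6t) - e^(-7t)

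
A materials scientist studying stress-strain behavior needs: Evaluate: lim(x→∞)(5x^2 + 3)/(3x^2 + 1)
Divide numerator and denominator by x^2:
lim (5 + 3/x^2)/(3 + 1/x^2) = 5/3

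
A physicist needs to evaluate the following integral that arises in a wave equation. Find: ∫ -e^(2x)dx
Since d/dx[e^(2x)]=2e^(2x), we get -1/2 e^(2x)+C

Answer: (-1/2)e^(2x)+C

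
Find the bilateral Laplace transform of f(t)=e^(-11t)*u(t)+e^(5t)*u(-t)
For e^(-11t) * u(t): L=1/(s+11), Re(s) > -11
For e^(5t) * u(-t): L=-1/(s-5), Re(s) < 5
Combined: F(s)=1/(s+11)-1/(s-5), -11 < Re(s) < 5

Answer: 1/(s+11)-1/(s-5), ROC: -11 < Re(s) < 5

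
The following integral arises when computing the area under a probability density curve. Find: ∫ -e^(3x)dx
Since d/dx[e^(3x)]=3e^(3x), we get -1/3 e^(3x) + C

Answer: (-1/3)e^(3x) + C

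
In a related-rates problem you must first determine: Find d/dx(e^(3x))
Chain rule: d/dx[e^u] = e^u · u' where u = 3x
u' = 3

Answer: 3·e^(3x)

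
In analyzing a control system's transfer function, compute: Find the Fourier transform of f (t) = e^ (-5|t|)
Using the standard pair: F{e^(-a|t|)} = 2a/(a^2+omega^2)
With a = 5: F(omega) = 10/(25+omega^2)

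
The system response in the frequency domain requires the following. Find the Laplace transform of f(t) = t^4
L{t^n} = n!/s^(n + 1)
L{t^4} = 4!/s^5 = 24/s^5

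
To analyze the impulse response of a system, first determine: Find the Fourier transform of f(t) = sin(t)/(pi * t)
sin(W*t)/(pi*t)=(W/pi)*sinc(W*t/pi) is the impulse response of the ideal low-pass filter with cutoff W (here W=1).
Its Fourier transform is a rectangular function:
F(omega)=1 for |omega| < 1, 0 otherwise

Answer: rect(omega/2) [i.e., 1 for |omega| < 1, 0 otherwise]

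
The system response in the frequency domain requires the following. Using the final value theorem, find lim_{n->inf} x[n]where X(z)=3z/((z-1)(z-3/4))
Final value theorem: lim x[n]=lim_{z->1} (z-1) * X(z)
(z-1) * X(z)=3z/(z-3/4)
As z->1: 3/(1 - 3/4)=3/(1/4)=12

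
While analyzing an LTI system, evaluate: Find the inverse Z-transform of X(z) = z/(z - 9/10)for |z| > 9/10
Standard pair: z/(z-a) <-> a^n * u[n] for causal signals
With a = 9/10: x[n] = (9/10)^n * u[n]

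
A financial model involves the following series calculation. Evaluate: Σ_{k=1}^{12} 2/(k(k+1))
Partial fractions: 2/(k(k+1))=2/k - 2/(k+1)
Telescoping sum: 2(1-1/13)=2·12/13

Answer: 24/13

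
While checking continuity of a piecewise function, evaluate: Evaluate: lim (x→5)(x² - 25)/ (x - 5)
Factor: (x² - 25)=(x-5)(x+5)
Cancel (x-5): lim(x→5) (x+5)=10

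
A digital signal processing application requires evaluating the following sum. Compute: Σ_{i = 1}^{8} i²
Using formula: Σ i^2 = n(n+1)(2n+1)/6 = 8·9·17/6 = 204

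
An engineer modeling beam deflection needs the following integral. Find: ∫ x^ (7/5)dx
Power rule: ∫ x^(7/5) dx = x^(12/5)/(12/5)+C

Answer: (5/12)·x^(12/5)+C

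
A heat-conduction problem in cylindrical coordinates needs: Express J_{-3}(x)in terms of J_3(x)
For integer n: J_{-n}(x)=(-1)^n J_n(x)
With n=3: J_{-3}(x)=(-1)^3 J_3(x)=-J_3(x)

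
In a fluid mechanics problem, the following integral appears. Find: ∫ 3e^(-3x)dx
Since d/dx[e^(-3x)]=-3e^(-3x), we get -1 e^(-3x)+C

Answer: -e^(-3x)+C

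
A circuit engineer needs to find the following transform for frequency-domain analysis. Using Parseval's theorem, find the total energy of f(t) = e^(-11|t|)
Parseval's theorem: E=integral |f(t)|^2 dt=(1/2pi) integral |F(omega)|^2 domega
E=integral_{-inf}^{inf} e^(-22|t|) dt=2*integral_0^inf e^(-22t) dt=2/(2*11)=1/11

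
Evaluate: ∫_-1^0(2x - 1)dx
Step 1: Find antiderivative F(x)=x^2 - x
Step 2: F(0) - F(-1)=0 - (2)=-2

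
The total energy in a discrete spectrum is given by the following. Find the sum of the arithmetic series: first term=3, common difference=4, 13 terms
Last term: a_n=3+(13-1)·4=51
Sum=n(a_1+a_n)/2=13(3+51)/2=351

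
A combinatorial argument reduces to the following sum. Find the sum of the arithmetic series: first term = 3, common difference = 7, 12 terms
Last term: a_n=3 + (12 - 1)·7=80
Sum=n(a_1 + a_n)/2=12(3 + 80)/2=498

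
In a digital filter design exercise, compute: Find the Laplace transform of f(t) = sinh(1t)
L{sinh(at)} = a/(s²-a²)
L{sinh(1t)} = 1/(s²-1)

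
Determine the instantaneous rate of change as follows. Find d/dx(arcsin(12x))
d/dx[arcsin(u)] = u'/√(1-u²), u = 12x, u' = 12

Answer: 12/√(1 - 144x²)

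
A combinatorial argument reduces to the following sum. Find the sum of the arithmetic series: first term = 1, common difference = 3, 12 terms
Last term: a_n=1+(12-1)·3=34
Sum=n(a_1+a_n)/2=12(1+34)/2=210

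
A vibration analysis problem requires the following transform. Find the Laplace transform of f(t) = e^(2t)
L{e^(at)} = 1/(s-a)
L{e^(2t)} = 1/(s-2)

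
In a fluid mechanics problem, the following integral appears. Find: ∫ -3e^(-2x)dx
Since d/dx[e^(-2x)] = -2e^(-2x), we get 3/2 e^(-2x) + C

Answer: (3/2)e^(-2x) + C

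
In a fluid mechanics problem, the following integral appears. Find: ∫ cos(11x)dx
Using substitution u = 11x: ∫ cos(u) du/11 = sin(u)/11+C

Answer: (1/11)sin(11x)+C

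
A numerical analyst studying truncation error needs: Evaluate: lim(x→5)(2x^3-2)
Polynomial is continuous, so substitute x=5:
2·5^3-2=248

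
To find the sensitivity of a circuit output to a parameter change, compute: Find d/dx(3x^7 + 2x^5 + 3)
Power rule: d/dx(ax^n)=n·a·x^(n-1)
Term by term: 21·x^6+10·x^4

Answer: 21x^6+10x^4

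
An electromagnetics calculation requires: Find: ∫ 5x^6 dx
Using power rule: ∫ 5x^6 dx=5/7 x^7+C=(5/7)x^7+C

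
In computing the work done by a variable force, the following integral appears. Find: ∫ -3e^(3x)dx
Since d/dx[e^(3x)] = 3e^(3x), we get -1 e^(3x) + C

Answer: -e^(3x) + C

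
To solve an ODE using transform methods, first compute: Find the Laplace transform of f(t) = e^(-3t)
L{e^(at)} = 1/(s-a)
L{e^(-3t)} = 1/(s+3)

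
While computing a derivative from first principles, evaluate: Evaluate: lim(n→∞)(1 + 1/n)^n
This is the definition of e^1: lim(1 + 1/n)^n=e^1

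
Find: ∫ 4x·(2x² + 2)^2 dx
Let u = 2x²+2, du = 4x dx
∫ u^2 du = u^3/3+C

Answer: (2x²+2)^3/3+C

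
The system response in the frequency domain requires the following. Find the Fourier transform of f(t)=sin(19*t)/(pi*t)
sin(W * t)/(pi * t) = (W/pi) * sinc(W * t/pi) is the impulse response of the ideal low-pass filter with cutoff W (here W = 19).
Its Fourier transform is a rectangular function:
F(omega) = 1 for |omega| < 19, 0 otherwise

Answer: rect(omega/38) [i.e., 1 for |omega| < 19, 0 otherwise]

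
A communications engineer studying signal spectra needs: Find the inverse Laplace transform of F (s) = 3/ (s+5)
L^(-1){3/(s-a)}=c·e^(at)
Here a=-5, c=3

Answer: 3e^(-5t)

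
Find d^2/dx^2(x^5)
Apply power rule 2 times:
d^1: 5x^4
d^2: 20x^3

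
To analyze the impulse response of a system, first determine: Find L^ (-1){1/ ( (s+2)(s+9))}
Partial fractions: 1/((s + 2)(s + 9))=A/(s + 2) + B/(s + 9)
Cover-up: A=1/(s + 9)|_{s=-2}=1/7; B=1/(s + 2)|_{s=-9}=-1/7
L^(-1)=(1/7)e^(-2t) - (1/7)e^(-9t)

Answer: (1/7)(e^(-2t) - e^(-9t))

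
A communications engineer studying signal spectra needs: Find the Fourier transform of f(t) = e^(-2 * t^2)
The Fourier transform of a Gaussian e^(-a * t^2) is sqrt(pi/a) * e^(-omega^2/(4a)).
With a=2: F(omega)=sqrt(pi/2) * e^(-omega^2/8)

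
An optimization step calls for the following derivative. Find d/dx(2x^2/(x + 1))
Quotient rule: (f/g)' = (f'g - fg')/g²
f = 2x^2, f' = 4x
g = x + 1, g' = 1

Answer: (4x·(x + 1) - 2x^2)/(x + 1)²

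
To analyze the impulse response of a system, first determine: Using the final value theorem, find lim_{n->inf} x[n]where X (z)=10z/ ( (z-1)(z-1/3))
Final value theorem: lim x[n] = lim_{z->1} (z-1) * X(z)
(z-1) * X(z) = 10z/(z-1/3)
As z->1: 10/(1-1/3) = 10/(2/3) = 15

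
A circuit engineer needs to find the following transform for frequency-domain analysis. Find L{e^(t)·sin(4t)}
First shifting: L{e^(at)f(t)}=F(s-a)
L{sin(4t)}=4/(s² + 16)
Shift: 4/((s-1)² + 16)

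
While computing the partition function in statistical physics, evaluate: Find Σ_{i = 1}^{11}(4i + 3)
=4·Σ i+3·11=4·66+33=297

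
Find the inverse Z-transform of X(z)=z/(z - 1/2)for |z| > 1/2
Standard pair: z/(z-a) <-> a^n * u[n] for causal signals
With a=1/2: x[n]=(1/2)^n * u[n]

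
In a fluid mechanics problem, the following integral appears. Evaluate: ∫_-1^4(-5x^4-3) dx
Step 1: Find antiderivative F(x) = -x^5-3x
Step 2: F(4) - F(-1) = -1036 - (4) = -1040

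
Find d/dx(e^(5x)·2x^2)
Product rule: (fg)' = f'g + fg'
f = e^(5x), f' = 5·e^(5x)
g = 2x^2, g' = 4x

Answer: 10·e^(5x)·x^2 + 4·e^(5x)·x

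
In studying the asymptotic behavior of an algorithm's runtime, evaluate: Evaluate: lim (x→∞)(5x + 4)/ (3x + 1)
Divide numerator and denominator by x:
lim (5+4/x)/(3+1/x) = 5/3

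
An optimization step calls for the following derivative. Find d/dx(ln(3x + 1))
Chain rule: d/dx[ln(u)]=u'/u where u=3x + 1
u'=3

Answer: (3)/(3x + 1)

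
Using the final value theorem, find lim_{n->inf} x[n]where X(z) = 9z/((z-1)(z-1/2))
Final value theorem: lim x[n] = lim_{z->1} (z-1) * X(z)
(z-1) * X(z) = 9z/(z-1/2)
As z->1: 9/(1-1/2) = 9/(1/2) = 18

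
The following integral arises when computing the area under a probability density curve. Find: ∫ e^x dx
Since d/dx[e^x] = + e^x, we get 1e^x + C

Answer: e^x + C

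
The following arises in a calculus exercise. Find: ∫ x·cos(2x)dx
By parts: u=x, dv=cos(2x) dx
du=dx, v=sin(2x)/2
=x·sin(2x)/2 + cos(2x)/2² + C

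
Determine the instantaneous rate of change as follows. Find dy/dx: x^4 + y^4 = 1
Differentiate: 4x^3+4y^3·(dy/dx)=0
dy/dx=-4x^3/(4y^3)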